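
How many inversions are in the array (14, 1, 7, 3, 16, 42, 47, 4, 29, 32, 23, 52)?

17

Element-by-element contributions:
14: 4
1: 0
7: 2
3: 0
16: 1
42: 4
47: 4
4: 0
29: 1
32: 1
23: 0
52: 0
Sum: 4 + 0 + 2 + 0 + 1 + 4 + 4 + 0 + 1 + 1 + 0 + 0 = 17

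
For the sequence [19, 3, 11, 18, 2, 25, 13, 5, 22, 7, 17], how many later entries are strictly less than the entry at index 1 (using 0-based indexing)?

The element at index 1 is 3.
Elements after it: 11, 18, 2, 25, 13, 5, 22, 7, 17
Those smaller than 3: 2

1 such element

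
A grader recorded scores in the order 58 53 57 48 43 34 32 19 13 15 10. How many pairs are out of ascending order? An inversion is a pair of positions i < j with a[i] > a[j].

For each element, count later entries that are smaller:
58 → 53, 57, 48, 43, 34, 32, 19, 13, 15, 10 → 10
53 → 48, 43, 34, 32, 19, 13, 15, 10 → 8
57 → 48, 43, 34, 32, 19, 13, 15, 10 → 8
48 → 43, 34, 32, 19, 13, 15, 10 → 7
43 → 34, 32, 19, 13, 15, 10 → 6
34 → 32, 19, 13, 15, 10 → 5
32 → 19, 13, 15, 10 → 4
19 → 13, 15, 10 → 3
13 → 10 → 1
15 → 10 → 1
10 → none → 0
Sum: 10 + 8 + 8 + 7 + 6 + 5 + 4 + 3 + 1 + 1 + 0 = 53

There are 53 inversions.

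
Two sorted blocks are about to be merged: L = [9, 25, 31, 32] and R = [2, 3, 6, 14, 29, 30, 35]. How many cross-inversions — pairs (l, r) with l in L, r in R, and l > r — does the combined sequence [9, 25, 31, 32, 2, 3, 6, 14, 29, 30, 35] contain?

19

For each element r of the right run, count left-run elements greater than r:
r = 2: 9, 25, 31, 32 → 4
r = 3: 9, 25, 31, 32 → 4
r = 6: 9, 25, 31, 32 → 4
r = 14: 25, 31, 32 → 3
r = 29: 31, 32 → 2
r = 30: 31, 32 → 2
r = 35: none → 0
Cross-inversions: 4 + 4 + 4 + 3 + 2 + 2 + 0 = 19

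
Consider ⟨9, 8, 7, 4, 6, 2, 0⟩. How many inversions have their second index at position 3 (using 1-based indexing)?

The element at index 3 is 7.
Elements before it: 9, 8
Those larger than 7: 9, 8

2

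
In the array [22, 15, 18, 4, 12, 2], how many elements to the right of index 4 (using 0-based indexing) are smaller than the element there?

The element at index 4 is 12.
Elements after it: 2
Those smaller than 12: 2

1 such element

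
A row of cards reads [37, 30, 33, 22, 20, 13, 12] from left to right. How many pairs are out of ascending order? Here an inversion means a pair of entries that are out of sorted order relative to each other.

20

Sweep left to right; for each value list the smaller values that follow it:
37: 6
30: 4
33: 4
22: 3
20: 2
13: 1
12: 0
Sum: 6 + 4 + 4 + 3 + 2 + 1 + 0 = 20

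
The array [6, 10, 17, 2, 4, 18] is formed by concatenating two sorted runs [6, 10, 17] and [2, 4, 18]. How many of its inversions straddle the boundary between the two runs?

Take each right-half value and tally the left-half values above it:
r = 2: 6, 10, 17 → 3
r = 4: 6, 10, 17 → 3
r = 18: none → 0
Cross-inversions: 3 + 3 + 0 = 6

6 split inversions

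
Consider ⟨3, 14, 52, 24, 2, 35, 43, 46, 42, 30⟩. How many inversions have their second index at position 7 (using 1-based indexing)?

The element at index 7 is 43.
Elements before it: 3, 14, 52, 24, 2, 35
Those larger than 43: 52

1 such element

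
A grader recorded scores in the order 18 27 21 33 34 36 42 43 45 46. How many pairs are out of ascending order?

1

Sweep left to right; for each value list the smaller values that follow it:
18: 0
27: 1
21: 0
33: 0
34: 0
36: 0
42: 0
43: 0
45: 0
46: 0
Sum: 0 + 1 + 0 + 0 + 0 + 0 + 0 + 0 + 0 + 0 = 1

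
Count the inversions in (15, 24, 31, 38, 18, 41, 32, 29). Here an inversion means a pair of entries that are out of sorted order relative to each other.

For each element, count later entries that are smaller:
15: 0
24: 1
31: 2
38: 3
18: 0
41: 2
32: 1
29: 0
Sum: 0 + 1 + 2 + 3 + 0 + 2 + 1 + 0 = 9

Inversions: 9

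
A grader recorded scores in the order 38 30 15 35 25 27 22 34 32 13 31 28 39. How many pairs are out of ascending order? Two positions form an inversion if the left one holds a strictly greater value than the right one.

39

Count, for each position, how many later elements it exceeds:
38: 11
30: 6
15: 1
35: 8
25: 2
27: 2
22: 1
34: 4
32: 3
13: 0
31: 1
28: 0
39: 0
Sum: 11 + 6 + 1 + 8 + 2 + 2 + 1 + 4 + 3 + 0 + 1 + 0 + 0 = 39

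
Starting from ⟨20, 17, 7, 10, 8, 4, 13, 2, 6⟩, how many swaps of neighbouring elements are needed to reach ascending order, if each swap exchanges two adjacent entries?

Each adjacent swap fixes exactly one inversion, so the minimum swap count equals the number of inversions.
Count inversions — for each element, later elements that are smaller:
20: 17, 7, 10, 8, 4, 13, 2, 6 → 8
17: 7, 10, 8, 4, 13, 2, 6 → 7
7: 4, 2, 6 → 3
10: 8, 4, 2, 6 → 4
8: 4, 2, 6 → 3
4: 2 → 1
13: 2, 6 → 2
2: none → 0
6: none → 0
Total inversions: 8 + 7 + 3 + 4 + 3 + 1 + 2 + 0 + 0 = 28

28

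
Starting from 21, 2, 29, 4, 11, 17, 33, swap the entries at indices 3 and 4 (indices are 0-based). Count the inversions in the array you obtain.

Positions 3 and 4 hold 4 and 11; after swapping, the array is [21, 2, 29, 11, 4, 17, 33].
For each element, count later entries that are smaller:
21 → 2, 11, 4, 17 → 4
2 → none → 0
29 → 11, 4, 17 → 3
11 → 4 → 1
4 → none → 0
17 → none → 0
33 → none → 0
Sum: 4 + 0 + 3 + 1 + 0 + 0 + 0 = 8

Inversions: 8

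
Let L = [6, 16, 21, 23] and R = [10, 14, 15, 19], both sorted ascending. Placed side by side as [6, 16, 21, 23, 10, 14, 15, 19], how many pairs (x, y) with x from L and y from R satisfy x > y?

11

Take each right-half value and tally the left-half values above it:
r = 10: 16, 21, 23 → 3
r = 14: 16, 21, 23 → 3
r = 15: 16, 21, 23 → 3
r = 19: 21, 23 → 2
Cross-inversions: 3 + 3 + 3 + 2 = 11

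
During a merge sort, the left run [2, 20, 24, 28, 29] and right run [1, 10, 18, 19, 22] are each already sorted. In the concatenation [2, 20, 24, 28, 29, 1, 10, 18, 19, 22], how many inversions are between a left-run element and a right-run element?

20

Take each right-half value and tally the left-half values above it:
r = 1: 2, 20, 24, 28, 29 → 5
r = 10: 20, 24, 28, 29 → 4
r = 18: 20, 24, 28, 29 → 4
r = 19: 20, 24, 28, 29 → 4
r = 22: 24, 28, 29 → 3
Cross-inversions: 5 + 4 + 4 + 4 + 3 = 20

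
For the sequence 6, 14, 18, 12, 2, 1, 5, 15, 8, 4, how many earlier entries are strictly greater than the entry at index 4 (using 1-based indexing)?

2 such elements

The element at index 4 is 12.
Elements before it: 6, 14, 18
Those larger than 12: 14, 18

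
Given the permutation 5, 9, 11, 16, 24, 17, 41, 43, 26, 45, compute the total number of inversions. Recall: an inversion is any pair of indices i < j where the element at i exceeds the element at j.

Sweep left to right; for each value list the smaller values that follow it:
5: 0
9: 0
11: 0
16: 0
24: 1
17: 0
41: 1
43: 1
26: 0
45: 0
Sum: 0 + 0 + 0 + 0 + 1 + 0 + 1 + 1 + 0 + 0 = 3

3 out-of-order pairs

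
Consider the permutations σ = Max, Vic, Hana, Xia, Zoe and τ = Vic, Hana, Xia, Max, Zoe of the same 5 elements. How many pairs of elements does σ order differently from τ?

Assign each item its position (1..5) in the first ordering, then rewrite the second ordering as that position sequence:
positions: Max→1, Vic→2, Hana→3, Xia→4, Zoe→5
second ordering as positions: [2, 3, 4, 1, 5]
Discordant pairs = inversions in this position sequence.
2: 1 → 1
3: 1 → 1
4: 1 → 1
1: 0
5: 0
Total: 1 + 1 + 1 + 0 + 0 = 3

3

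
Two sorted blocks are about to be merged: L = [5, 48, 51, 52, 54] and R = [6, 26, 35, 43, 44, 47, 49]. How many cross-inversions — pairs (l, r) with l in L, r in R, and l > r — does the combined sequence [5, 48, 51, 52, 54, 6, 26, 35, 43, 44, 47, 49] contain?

Count, for every r in R, how many entries of L exceed r:
r = 6: 48, 51, 52, 54 → 4
r = 26: 48, 51, 52, 54 → 4
r = 35: 48, 51, 52, 54 → 4
r = 43: 48, 51, 52, 54 → 4
r = 44: 48, 51, 52, 54 → 4
r = 47: 48, 51, 52, 54 → 4
r = 49: 51, 52, 54 → 3
Cross-inversions: 4 + 4 + 4 + 4 + 4 + 4 + 3 = 27

27 cross-inversions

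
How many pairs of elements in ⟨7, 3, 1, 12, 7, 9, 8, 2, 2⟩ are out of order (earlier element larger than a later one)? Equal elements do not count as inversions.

Inversions: 19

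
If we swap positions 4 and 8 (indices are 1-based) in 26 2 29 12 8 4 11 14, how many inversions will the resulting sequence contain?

Inversions: 16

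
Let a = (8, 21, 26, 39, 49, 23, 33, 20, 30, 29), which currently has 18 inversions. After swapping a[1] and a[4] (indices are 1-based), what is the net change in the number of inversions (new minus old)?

+5

Positions 1 and 4 hold 8 and 39; after swapping, the array is [39, 21, 26, 8, 49, 23, 33, 20, 30, 29].
Count, for each position, how many later elements it exceeds:
39 → 21, 26, 8, 23, 33, 20, 30, 29 → 8
21 → 8, 20 → 2
26 → 8, 23, 20 → 3
8 → none → 0
49 → 23, 33, 20, 30, 29 → 5
23 → 20 → 1
33 → 20, 30, 29 → 3
20 → none → 0
30 → 29 → 1
29 → none → 0
Sum: 8 + 2 + 3 + 0 + 5 + 1 + 3 + 0 + 1 + 0 = 23
Change: 23 − 18 = +5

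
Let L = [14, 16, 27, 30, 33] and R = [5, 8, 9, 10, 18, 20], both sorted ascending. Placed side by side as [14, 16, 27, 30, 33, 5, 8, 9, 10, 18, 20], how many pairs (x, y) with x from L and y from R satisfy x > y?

Count, for every r in R, how many entries of L exceed r:
r = 5: 14, 16, 27, 30, 33 → 5
r = 8: 14, 16, 27, 30, 33 → 5
r = 9: 14, 16, 27, 30, 33 → 5
r = 10: 14, 16, 27, 30, 33 → 5
r = 18: 27, 30, 33 → 3
r = 20: 27, 30, 33 → 3
Cross-inversions: 5 + 5 + 5 + 5 + 3 + 3 = 26

There are 26 split inversions.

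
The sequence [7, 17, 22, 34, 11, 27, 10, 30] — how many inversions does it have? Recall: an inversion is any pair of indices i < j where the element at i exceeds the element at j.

10

Count, for each position, how many later elements it exceeds:
7: 0
17: 2
22: 2
34: 4
11: 1
27: 1
10: 0
30: 0
Sum: 0 + 2 + 2 + 4 + 1 + 1 + 0 + 0 = 10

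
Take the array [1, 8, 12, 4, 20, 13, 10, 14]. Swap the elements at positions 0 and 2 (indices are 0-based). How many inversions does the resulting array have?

Positions 0 and 2 hold 1 and 12; after swapping, the array is [12, 8, 1, 4, 20, 13, 10, 14].
For each element, count later entries that are smaller:
12: 4
8: 2
1: 0
4: 0
20: 3
13: 1
10: 0
14: 0
Sum: 4 + 2 + 0 + 0 + 3 + 1 + 0 + 0 = 10

Inversions: 10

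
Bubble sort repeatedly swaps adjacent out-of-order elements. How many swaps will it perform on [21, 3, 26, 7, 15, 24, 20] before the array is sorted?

The minimum number of adjacent swaps to sort an array equals its inversion count, since every such swap removes exactly one inversion.
Count inversions — for each element, later elements that are smaller:
21: 3, 7, 15, 20 → 4
3: none → 0
26: 7, 15, 24, 20 → 4
7: none → 0
15: none → 0
24: 20 → 1
20: none → 0
Total inversions: 4 + 0 + 4 + 0 + 0 + 1 + 0 = 9

9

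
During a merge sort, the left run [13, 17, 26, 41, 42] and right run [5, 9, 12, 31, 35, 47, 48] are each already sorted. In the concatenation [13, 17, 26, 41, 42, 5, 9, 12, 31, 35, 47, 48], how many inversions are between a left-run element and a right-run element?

19

Count, for every r in R, how many entries of L exceed r:
r = 5: 13, 17, 26, 41, 42 → 5
r = 9: 13, 17, 26, 41, 42 → 5
r = 12: 13, 17, 26, 41, 42 → 5
r = 31: 41, 42 → 2
r = 35: 41, 42 → 2
r = 47: none → 0
r = 48: none → 0
Cross-inversions: 5 + 5 + 5 + 2 + 2 + 0 + 0 = 19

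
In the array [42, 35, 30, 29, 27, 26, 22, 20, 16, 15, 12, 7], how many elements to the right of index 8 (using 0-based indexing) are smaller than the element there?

3

The element at index 8 is 16.
Elements after it: 15, 12, 7
Those smaller than 16: 15, 12, 7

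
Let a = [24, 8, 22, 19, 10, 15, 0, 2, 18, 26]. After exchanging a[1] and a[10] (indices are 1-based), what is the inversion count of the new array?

Positions 1 and 10 hold 24 and 26; after swapping, the array is [26, 8, 22, 19, 10, 15, 0, 2, 18, 24].
Count, for each position, how many later elements it exceeds:
26: 9
8: 2
22: 6
19: 5
10: 2
15: 2
0: 0
2: 0
18: 0
24: 0
Sum: 9 + 2 + 6 + 5 + 2 + 2 + 0 + 0 + 0 + 0 = 26

26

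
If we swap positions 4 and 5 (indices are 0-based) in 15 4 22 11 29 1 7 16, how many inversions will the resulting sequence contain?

Positions 4 and 5 hold 29 and 1; after swapping, the array is [15, 4, 22, 11, 1, 29, 7, 16].
Count, for each position, how many later elements it exceeds:
15 → 4, 11, 1, 7 → 4
4 → 1 → 1
22 → 11, 1, 7, 16 → 4
11 → 1, 7 → 2
1 → none → 0
29 → 7, 16 → 2
7 → none → 0
16 → none → 0
Sum: 4 + 1 + 4 + 2 + 0 + 2 + 0 + 0 = 13

13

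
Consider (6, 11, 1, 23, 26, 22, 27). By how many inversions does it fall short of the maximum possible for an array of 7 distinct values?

17

Maximum inversions for 7 distinct elements is C(7, 2) = 7·6/2 = 21.
Current inversions — for each element, count later smaller elements:
6: 1
11: 1
1: 0
23: 1
26: 1
22: 0
27: 0
Current total: 1 + 1 + 0 + 1 + 1 + 0 + 0 = 4
Shortfall: 21 − 4 = 17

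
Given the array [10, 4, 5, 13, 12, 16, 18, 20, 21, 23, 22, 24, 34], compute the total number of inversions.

Sweep left to right; for each value list the smaller values that follow it:
10 → 4, 5 → 2
4 → none → 0
5 → none → 0
13 → 12 → 1
12 → none → 0
16 → none → 0
18 → none → 0
20 → none → 0
21 → none → 0
23 → 22 → 1
22 → none → 0
24 → none → 0
34 → none → 0
Sum: 2 + 0 + 0 + 1 + 0 + 0 + 0 + 0 + 0 + 1 + 0 + 0 + 0 = 4

Inversions: 4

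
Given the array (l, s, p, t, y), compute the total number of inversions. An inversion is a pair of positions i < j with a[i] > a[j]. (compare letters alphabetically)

Listing every pair i<j with a[i]>a[j] (using 1-based positions):
(2,3): s > p
That's 1 pair.

Inversions: 1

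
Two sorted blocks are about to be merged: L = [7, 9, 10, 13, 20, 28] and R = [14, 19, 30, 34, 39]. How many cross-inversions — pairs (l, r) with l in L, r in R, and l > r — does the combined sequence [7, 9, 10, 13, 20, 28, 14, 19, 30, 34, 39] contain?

Take each right-half value and tally the left-half values above it:
r = 14: 20, 28 → 2
r = 19: 20, 28 → 2
r = 30: none → 0
r = 34: none → 0
r = 39: none → 0
Cross-inversions: 2 + 2 + 0 + 0 + 0 = 4

4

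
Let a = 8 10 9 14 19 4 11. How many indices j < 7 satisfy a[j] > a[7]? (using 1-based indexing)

2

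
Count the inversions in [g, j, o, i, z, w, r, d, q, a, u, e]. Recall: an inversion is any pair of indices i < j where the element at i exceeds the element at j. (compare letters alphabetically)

35

Element-by-element contributions:
g → d, a, e → 3
j → i, d, a, e → 4
o → i, d, a, e → 4
i → d, a, e → 3
z → w, r, d, q, a, u, e → 7
w → r, d, q, a, u, e → 6
r → d, q, a, e → 4
d → a → 1
q → a, e → 2
a → none → 0
u → e → 1
e → none → 0
Sum: 3 + 4 + 4 + 3 + 7 + 6 + 4 + 1 + 2 + 0 + 1 + 0 = 35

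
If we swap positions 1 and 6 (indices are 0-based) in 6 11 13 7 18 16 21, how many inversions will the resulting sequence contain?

10

Positions 1 and 6 hold 11 and 21; after swapping, the array is [6, 21, 13, 7, 18, 16, 11].
Sweep left to right; for each value list the smaller values that follow it:
6: 0
21: 5
13: 2
7: 0
18: 2
16: 1
11: 0
Sum: 0 + 5 + 2 + 0 + 2 + 1 + 0 = 10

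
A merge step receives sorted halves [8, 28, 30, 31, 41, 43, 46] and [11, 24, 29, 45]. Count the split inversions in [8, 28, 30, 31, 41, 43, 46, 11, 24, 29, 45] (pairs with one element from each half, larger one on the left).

For each element r of the right run, count left-run elements greater than r:
r = 11: 28, 30, 31, 41, 43, 46 → 6
r = 24: 28, 30, 31, 41, 43, 46 → 6
r = 29: 30, 31, 41, 43, 46 → 5
r = 45: 46 → 1
Cross-inversions: 6 + 6 + 5 + 1 = 18

18 cross-inversions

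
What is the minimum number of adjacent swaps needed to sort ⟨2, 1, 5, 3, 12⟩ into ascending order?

Each adjacent swap fixes exactly one inversion, so the minimum swap count equals the number of inversions.
Count inversions — for each element, later elements that are smaller:
2: 1 → 1
1: none → 0
5: 3 → 1
3: none → 0
12: none → 0
Total inversions: 1 + 0 + 1 + 0 + 0 = 2

Adjacent swaps: 2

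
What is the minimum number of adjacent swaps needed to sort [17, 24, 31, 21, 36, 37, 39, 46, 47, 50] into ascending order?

The minimum number of adjacent swaps to sort an array equals its inversion count, since every such swap removes exactly one inversion.
Count inversions — for each element, later elements that are smaller:
17: none → 0
24: 21 → 1
31: 21 → 1
21: none → 0
36: none → 0
37: none → 0
39: none → 0
46: none → 0
47: none → 0
50: none → 0
Total inversions: 0 + 1 + 1 + 0 + 0 + 0 + 0 + 0 + 0 + 0 = 2

2 swaps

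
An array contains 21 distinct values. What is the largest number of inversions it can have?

A reversed (strictly descending) arrangement makes every pair an inversion, giving C(21, 2) inversions.
C(21, 2) = 21·20/2 = 210

210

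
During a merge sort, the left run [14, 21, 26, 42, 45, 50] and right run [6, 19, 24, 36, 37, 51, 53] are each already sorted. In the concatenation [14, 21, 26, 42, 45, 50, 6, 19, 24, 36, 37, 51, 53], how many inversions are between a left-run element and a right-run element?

21

Count, for every r in R, how many entries of L exceed r:
r = 6: 14, 21, 26, 42, 45, 50 → 6
r = 19: 21, 26, 42, 45, 50 → 5
r = 24: 26, 42, 45, 50 → 4
r = 36: 42, 45, 50 → 3
r = 37: 42, 45, 50 → 3
r = 51: none → 0
r = 53: none → 0
Cross-inversions: 6 + 5 + 4 + 3 + 3 + 0 + 0 = 21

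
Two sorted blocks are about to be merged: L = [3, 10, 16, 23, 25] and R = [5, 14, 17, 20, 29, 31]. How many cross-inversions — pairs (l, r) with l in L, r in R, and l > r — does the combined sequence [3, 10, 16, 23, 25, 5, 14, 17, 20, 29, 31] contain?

11

Take each right-half value and tally the left-half values above it:
r = 5: 10, 16, 23, 25 → 4
r = 14: 16, 23, 25 → 3
r = 17: 23, 25 → 2
r = 20: 23, 25 → 2
r = 29: none → 0
r = 31: none → 0
Cross-inversions: 4 + 3 + 2 + 2 + 0 + 0 = 11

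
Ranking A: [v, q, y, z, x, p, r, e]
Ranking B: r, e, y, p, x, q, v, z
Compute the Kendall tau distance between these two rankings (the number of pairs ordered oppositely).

Assign each item its position (1..8) in the first ordering, then rewrite the second ordering as that position sequence:
positions: v→1, q→2, y→3, z→4, x→5, p→6, r→7, e→8
second ordering as positions: [7, 8, 3, 6, 5, 2, 1, 4]
Discordant pairs = inversions in this position sequence.
7: 3, 6, 5, 2, 1, 4 → 6
8: 3, 6, 5, 2, 1, 4 → 6
3: 2, 1 → 2
6: 5, 2, 1, 4 → 4
5: 2, 1, 4 → 3
2: 1 → 1
1: 0
4: 0
Total: 6 + 6 + 2 + 4 + 3 + 1 + 0 + 0 = 22

22 discordant pairs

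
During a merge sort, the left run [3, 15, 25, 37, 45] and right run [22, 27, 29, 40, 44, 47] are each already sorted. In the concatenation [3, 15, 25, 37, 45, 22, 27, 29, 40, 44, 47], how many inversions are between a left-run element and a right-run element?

For each element r of the right run, count left-run elements greater than r:
r = 22: 25, 37, 45 → 3
r = 27: 37, 45 → 2
r = 29: 37, 45 → 2
r = 40: 45 → 1
r = 44: 45 → 1
r = 47: none → 0
Cross-inversions: 3 + 2 + 2 + 1 + 1 + 0 = 9

9 cross-inversions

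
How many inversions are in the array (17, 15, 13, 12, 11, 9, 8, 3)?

Sweep left to right; for each value list the smaller values that follow it:
17 → 15, 13, 12, 11, 9, 8, 3 → 7
15 → 13, 12, 11, 9, 8, 3 → 6
13 → 12, 11, 9, 8, 3 → 5
12 → 11, 9, 8, 3 → 4
11 → 9, 8, 3 → 3
9 → 8, 3 → 2
8 → 3 → 1
3 → none → 0
Sum: 7 + 6 + 5 + 4 + 3 + 2 + 1 + 0 = 28

28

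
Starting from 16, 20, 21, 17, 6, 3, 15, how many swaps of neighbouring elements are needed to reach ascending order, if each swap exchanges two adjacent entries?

15 swaps

Minimum adjacent swaps = number of inversions (each swap of adjacent out-of-order elements removes one inversion and no swap can remove more).
Count inversions — for each element, later elements that are smaller:
16: 6, 3, 15 → 3
20: 17, 6, 3, 15 → 4
21: 17, 6, 3, 15 → 4
17: 6, 3, 15 → 3
6: 3 → 1
3: none → 0
15: none → 0
Total inversions: 3 + 4 + 4 + 3 + 1 + 0 + 0 = 15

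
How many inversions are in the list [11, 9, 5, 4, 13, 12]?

7

Inversion pairs (indices are 1-based):
(1,2): 11 > 9
(1,3): 11 > 5
(1,4): 11 > 4
(2,3): 9 > 5
(2,4): 9 > 4
(3,4): 5 > 4
(5,6): 13 > 12
That's 7 pairs.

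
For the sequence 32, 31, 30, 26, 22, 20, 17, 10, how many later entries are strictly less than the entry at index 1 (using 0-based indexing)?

6

The element at index 1 is 31.
Elements after it: 30, 26, 22, 20, 17, 10
Those smaller than 31: 30, 26, 22, 20, 17, 10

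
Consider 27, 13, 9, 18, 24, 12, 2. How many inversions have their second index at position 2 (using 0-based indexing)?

2

The element at index 2 is 9.
Elements before it: 27, 13
Those larger than 9: 27, 13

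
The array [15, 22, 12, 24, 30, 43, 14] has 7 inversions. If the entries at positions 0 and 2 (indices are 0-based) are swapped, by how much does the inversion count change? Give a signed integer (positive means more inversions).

-1

Positions 0 and 2 hold 15 and 12; after swapping, the array is [12, 22, 15, 24, 30, 43, 14].
For each element, count later entries that are smaller:
12 → none → 0
22 → 15, 14 → 2
15 → 14 → 1
24 → 14 → 1
30 → 14 → 1
43 → 14 → 1
14 → none → 0
Sum: 0 + 2 + 1 + 1 + 1 + 1 + 0 = 6
Change: 6 − 7 = -1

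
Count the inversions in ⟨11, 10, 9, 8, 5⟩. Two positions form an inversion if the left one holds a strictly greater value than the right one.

For each element, count later entries that are smaller:
11 → 10, 9, 8, 5 → 4
10 → 9, 8, 5 → 3
9 → 8, 5 → 2
8 → 5 → 1
5 → none → 0
Sum: 4 + 3 + 2 + 1 + 0 = 10

10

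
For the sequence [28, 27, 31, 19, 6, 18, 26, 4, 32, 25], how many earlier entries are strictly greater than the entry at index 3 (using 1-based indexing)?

0

The element at index 3 is 31.
Elements before it: 28, 27
None of them are larger than 31.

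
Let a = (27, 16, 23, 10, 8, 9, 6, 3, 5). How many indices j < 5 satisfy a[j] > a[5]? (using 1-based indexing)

The element at index 5 is 8.
Elements before it: 27, 16, 23, 10
Those larger than 8: 27, 16, 23, 10

4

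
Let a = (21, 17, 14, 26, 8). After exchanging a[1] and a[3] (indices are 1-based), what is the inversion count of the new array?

Positions 1 and 3 hold 21 and 14; after swapping, the array is [14, 17, 21, 26, 8].
Element-by-element contributions:
14 → 8 → 1
17 → 8 → 1
21 → 8 → 1
26 → 8 → 1
8 → none → 0
Sum: 1 + 1 + 1 + 1 + 0 = 4

4 inversions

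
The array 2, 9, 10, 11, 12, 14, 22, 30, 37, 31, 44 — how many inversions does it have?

1

Sweep left to right; for each value list the smaller values that follow it:
2: 0
9: 0
10: 0
11: 0
12: 0
14: 0
22: 0
30: 0
37: 1
31: 0
44: 0
Sum: 0 + 0 + 0 + 0 + 0 + 0 + 0 + 0 + 1 + 0 + 0 = 1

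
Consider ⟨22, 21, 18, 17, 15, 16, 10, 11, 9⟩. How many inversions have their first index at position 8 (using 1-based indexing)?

1

The element at index 8 is 11.
Elements after it: 9
Those smaller than 11: 9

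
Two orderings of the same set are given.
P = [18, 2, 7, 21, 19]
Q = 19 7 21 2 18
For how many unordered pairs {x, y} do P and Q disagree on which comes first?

Assign each item its position (1..5) in the first ordering, then rewrite the second ordering as that position sequence:
positions: 18→1, 2→2, 7→3, 21→4, 19→5
second ordering as positions: [5, 3, 4, 2, 1]
Discordant pairs = inversions in this position sequence.
5: 3, 4, 2, 1 → 4
3: 2, 1 → 2
4: 2, 1 → 2
2: 1 → 1
1: 0
Total: 4 + 2 + 2 + 1 + 0 = 9

9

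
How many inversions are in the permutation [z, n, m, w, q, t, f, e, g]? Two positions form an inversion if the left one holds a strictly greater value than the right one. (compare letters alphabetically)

27 out-of-order pairs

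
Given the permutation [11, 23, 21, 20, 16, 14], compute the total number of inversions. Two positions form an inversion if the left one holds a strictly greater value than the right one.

Listing every pair i<j with a[i]>a[j] (using 0-based positions):
(1,2): 23 > 21
(1,3): 23 > 20
(1,4): 23 > 16
(1,5): 23 > 14
(2,3): 21 > 20
(2,4): 21 > 16
(2,5): 21 > 14
(3,4): 20 > 16
(3,5): 20 > 14
(4,5): 16 > 14
That's 10 pairs.

10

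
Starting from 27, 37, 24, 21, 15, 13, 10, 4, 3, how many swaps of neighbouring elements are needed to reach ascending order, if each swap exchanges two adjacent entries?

The minimum number of adjacent swaps to sort an array equals its inversion count, since every such swap removes exactly one inversion.
Count inversions — for each element, later elements that are smaller:
27: 24, 21, 15, 13, 10, 4, 3 → 7
37: 24, 21, 15, 13, 10, 4, 3 → 7
24: 21, 15, 13, 10, 4, 3 → 6
21: 15, 13, 10, 4, 3 → 5
15: 13, 10, 4, 3 → 4
13: 10, 4, 3 → 3
10: 4, 3 → 2
4: 3 → 1
3: none → 0
Total inversions: 7 + 7 + 6 + 5 + 4 + 3 + 2 + 1 + 0 = 35

35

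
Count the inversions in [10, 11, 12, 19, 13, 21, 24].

Listing every pair i<j with a[i]>a[j] (using 0-based positions):
(3,4): 19 > 13
That's 1 pair.

1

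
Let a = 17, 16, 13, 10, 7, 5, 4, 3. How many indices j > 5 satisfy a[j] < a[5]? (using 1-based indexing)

The element at index 5 is 7.
Elements after it: 5, 4, 3
Those smaller than 7: 5, 4, 3

3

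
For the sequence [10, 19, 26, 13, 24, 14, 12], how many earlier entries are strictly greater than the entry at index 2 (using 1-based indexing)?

0 such elements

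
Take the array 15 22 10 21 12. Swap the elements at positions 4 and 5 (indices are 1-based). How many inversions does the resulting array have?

Positions 4 and 5 hold 21 and 12; after swapping, the array is [15, 22, 10, 12, 21].
Sweep left to right; for each value list the smaller values that follow it:
15 → 10, 12 → 2
22 → 10, 12, 21 → 3
10 → none → 0
12 → none → 0
21 → none → 0
Sum: 2 + 3 + 0 + 0 + 0 = 5

5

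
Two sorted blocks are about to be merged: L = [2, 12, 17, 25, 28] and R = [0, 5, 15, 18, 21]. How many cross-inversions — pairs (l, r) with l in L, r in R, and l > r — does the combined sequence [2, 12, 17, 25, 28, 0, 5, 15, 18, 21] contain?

16

Take each right-half value and tally the left-half values above it:
r = 0: 2, 12, 17, 25, 28 → 5
r = 5: 12, 17, 25, 28 → 4
r = 15: 17, 25, 28 → 3
r = 18: 25, 28 → 2
r = 21: 25, 28 → 2
Cross-inversions: 5 + 4 + 3 + 2 + 2 = 16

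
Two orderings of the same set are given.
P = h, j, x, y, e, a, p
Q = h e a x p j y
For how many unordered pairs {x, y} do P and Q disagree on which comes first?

Assign each item its position (1..7) in the first ordering, then rewrite the second ordering as that position sequence:
positions: h→1, j→2, x→3, y→4, e→5, a→6, p→7
second ordering as positions: [1, 5, 6, 3, 7, 2, 4]
Discordant pairs = inversions in this position sequence.
1: 0
5: 3, 2, 4 → 3
6: 3, 2, 4 → 3
3: 2 → 1
7: 2, 4 → 2
2: 0
4: 0
Total: 0 + 3 + 3 + 1 + 2 + 0 + 0 = 9

Disagreeing pairs: 9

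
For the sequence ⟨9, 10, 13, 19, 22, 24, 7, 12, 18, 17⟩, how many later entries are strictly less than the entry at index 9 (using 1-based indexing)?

The element at index 9 is 18.
Elements after it: 17
Those smaller than 18: 17

1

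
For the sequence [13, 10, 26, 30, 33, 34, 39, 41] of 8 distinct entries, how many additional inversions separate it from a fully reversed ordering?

27

Maximum inversions for 8 distinct elements is C(8, 2) = 8·7/2 = 28.
Current inversions — for each element, count later smaller elements:
13: 1
10: 0
26: 0
30: 0
33: 0
34: 0
39: 0
41: 0
Current total: 1 + 0 + 0 + 0 + 0 + 0 + 0 + 0 = 1
Shortfall: 28 − 1 = 27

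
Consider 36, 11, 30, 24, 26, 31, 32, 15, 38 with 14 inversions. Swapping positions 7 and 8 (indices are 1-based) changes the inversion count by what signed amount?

-1

Positions 7 and 8 hold 32 and 15; after swapping, the array is [36, 11, 30, 24, 26, 31, 15, 32, 38].
For each element, count later entries that are smaller:
36 → 11, 30, 24, 26, 31, 15, 32 → 7
11 → none → 0
30 → 24, 26, 15 → 3
24 → 15 → 1
26 → 15 → 1
31 → 15 → 1
15 → none → 0
32 → none → 0
38 → none → 0
Sum: 7 + 0 + 3 + 1 + 1 + 1 + 0 + 0 + 0 = 13
Change: 13 − 14 = -1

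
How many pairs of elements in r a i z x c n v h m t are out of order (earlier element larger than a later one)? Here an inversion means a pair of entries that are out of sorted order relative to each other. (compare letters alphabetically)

There are 26 out-of-order pairs.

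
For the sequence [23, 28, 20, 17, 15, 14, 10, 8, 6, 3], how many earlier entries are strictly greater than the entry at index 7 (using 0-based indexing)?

7

The element at index 7 is 8.
Elements before it: 23, 28, 20, 17, 15, 14, 10
Those larger than 8: 23, 28, 20, 17, 15, 14, 10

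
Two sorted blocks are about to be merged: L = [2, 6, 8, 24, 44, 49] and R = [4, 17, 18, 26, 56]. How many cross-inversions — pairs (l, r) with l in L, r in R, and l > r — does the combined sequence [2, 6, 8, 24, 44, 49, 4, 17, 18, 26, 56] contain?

13

Count, for every r in R, how many entries of L exceed r:
r = 4: 6, 8, 24, 44, 49 → 5
r = 17: 24, 44, 49 → 3
r = 18: 24, 44, 49 → 3
r = 26: 44, 49 → 2
r = 56: none → 0
Cross-inversions: 5 + 3 + 3 + 2 + 0 = 13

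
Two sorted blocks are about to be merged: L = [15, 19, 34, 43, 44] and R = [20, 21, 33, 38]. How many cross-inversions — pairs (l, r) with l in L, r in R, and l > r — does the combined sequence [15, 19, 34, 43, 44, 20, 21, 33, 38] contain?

For each element r of the right run, count left-run elements greater than r:
r = 20: 34, 43, 44 → 3
r = 21: 34, 43, 44 → 3
r = 33: 34, 43, 44 → 3
r = 38: 43, 44 → 2
Cross-inversions: 3 + 3 + 3 + 2 = 11

11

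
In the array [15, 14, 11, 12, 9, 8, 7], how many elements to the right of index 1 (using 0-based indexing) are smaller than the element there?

5

The element at index 1 is 14.
Elements after it: 11, 12, 9, 8, 7
Those smaller than 14: 11, 12, 9, 8, 7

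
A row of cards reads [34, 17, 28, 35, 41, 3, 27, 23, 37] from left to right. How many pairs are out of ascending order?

17 out-of-order pairs

Sweep left to right; for each value list the smaller values that follow it:
34: 5
17: 1
28: 3
35: 3
41: 4
3: 0
27: 1
23: 0
37: 0
Sum: 5 + 1 + 3 + 3 + 4 + 0 + 1 + 0 + 0 = 17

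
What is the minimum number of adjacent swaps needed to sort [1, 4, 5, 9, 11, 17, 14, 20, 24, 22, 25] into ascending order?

2

Minimum adjacent swaps = number of inversions (each swap of adjacent out-of-order elements removes one inversion and no swap can remove more).
Count inversions — for each element, later elements that are smaller:
1: none → 0
4: none → 0
5: none → 0
9: none → 0
11: none → 0
17: 14 → 1
14: none → 0
20: none → 0
24: 22 → 1
22: none → 0
25: none → 0
Total inversions: 0 + 0 + 0 + 0 + 0 + 1 + 0 + 0 + 1 + 0 + 0 = 2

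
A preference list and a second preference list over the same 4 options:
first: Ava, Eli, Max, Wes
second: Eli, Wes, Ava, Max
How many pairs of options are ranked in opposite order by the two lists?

3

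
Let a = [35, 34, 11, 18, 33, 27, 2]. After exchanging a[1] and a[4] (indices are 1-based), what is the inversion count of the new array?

13

Positions 1 and 4 hold 35 and 18; after swapping, the array is [18, 34, 11, 35, 33, 27, 2].
Sweep left to right; for each value list the smaller values that follow it:
18: 2
34: 4
11: 1
35: 3
33: 2
27: 1
2: 0
Sum: 2 + 4 + 1 + 3 + 2 + 1 + 0 = 13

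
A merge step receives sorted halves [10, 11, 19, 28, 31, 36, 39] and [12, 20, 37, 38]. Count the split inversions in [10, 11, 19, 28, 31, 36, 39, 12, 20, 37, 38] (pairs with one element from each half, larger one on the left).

11 split inversions

Count, for every r in R, how many entries of L exceed r:
r = 12: 19, 28, 31, 36, 39 → 5
r = 20: 28, 31, 36, 39 → 4
r = 37: 39 → 1
r = 38: 39 → 1
Cross-inversions: 5 + 4 + 1 + 1 = 11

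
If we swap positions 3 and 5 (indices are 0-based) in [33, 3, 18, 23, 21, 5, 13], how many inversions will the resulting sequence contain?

Positions 3 and 5 hold 23 and 5; after swapping, the array is [33, 3, 18, 5, 21, 23, 13].
Element-by-element contributions:
33 → 3, 18, 5, 21, 23, 13 → 6
3 → none → 0
18 → 5, 13 → 2
5 → none → 0
21 → 13 → 1
23 → 13 → 1
13 → none → 0
Sum: 6 + 0 + 2 + 0 + 1 + 1 + 0 = 10

There are 10 inversions.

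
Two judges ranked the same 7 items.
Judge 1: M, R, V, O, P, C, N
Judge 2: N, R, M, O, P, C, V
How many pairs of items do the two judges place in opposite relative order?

Assign each item its position (1..7) in the first ordering, then rewrite the second ordering as that position sequence:
positions: M→1, R→2, V→3, O→4, P→5, C→6, N→7
second ordering as positions: [7, 2, 1, 4, 5, 6, 3]
Discordant pairs = inversions in this position sequence.
7: 2, 1, 4, 5, 6, 3 → 6
2: 1 → 1
1: 0
4: 3 → 1
5: 3 → 1
6: 3 → 1
3: 0
Total: 6 + 1 + 0 + 1 + 1 + 1 + 0 = 10

10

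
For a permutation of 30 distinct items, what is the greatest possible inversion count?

435

The maximum occurs when the array is in strictly decreasing order: every one of the C(30, 2) pairs is inverted.
C(30, 2) = 30·29/2 = 435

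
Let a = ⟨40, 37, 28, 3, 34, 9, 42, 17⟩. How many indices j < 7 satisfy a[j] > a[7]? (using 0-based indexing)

5 such elements

The element at index 7 is 17.
Elements before it: 40, 37, 28, 3, 34, 9, 42
Those larger than 17: 40, 37, 28, 34, 42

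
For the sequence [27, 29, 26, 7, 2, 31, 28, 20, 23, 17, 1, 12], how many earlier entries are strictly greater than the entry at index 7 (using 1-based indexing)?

2

The element at index 7 is 28.
Elements before it: 27, 29, 26, 7, 2, 31
Those larger than 28: 29, 31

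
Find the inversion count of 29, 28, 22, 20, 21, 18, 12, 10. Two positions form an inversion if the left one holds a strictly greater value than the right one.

For each element, count later entries that are smaller:
29 → 28, 22, 20, 21, 18, 12, 10 → 7
28 → 22, 20, 21, 18, 12, 10 → 6
22 → 20, 21, 18, 12, 10 → 5
20 → 18, 12, 10 → 3
21 → 18, 12, 10 → 3
18 → 12, 10 → 2
12 → 10 → 1
10 → none → 0
Sum: 7 + 6 + 5 + 3 + 3 + 2 + 1 + 0 = 27

27 inversions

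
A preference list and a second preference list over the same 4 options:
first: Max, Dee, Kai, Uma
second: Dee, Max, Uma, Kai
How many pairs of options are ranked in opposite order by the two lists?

Pairs: 2

Assign each item its position (1..4) in the first ordering, then rewrite the second ordering as that position sequence:
positions: Max→1, Dee→2, Kai→3, Uma→4
second ordering as positions: [2, 1, 4, 3]
Discordant pairs = inversions in this position sequence.
2: 1 → 1
1: 0
4: 3 → 1
3: 0
Total: 1 + 0 + 1 + 0 = 2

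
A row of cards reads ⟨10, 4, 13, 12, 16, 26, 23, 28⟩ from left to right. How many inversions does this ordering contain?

3 out-of-order pairs

Sweep left to right; for each value list the smaller values that follow it:
10 → 4 → 1
4 → none → 0
13 → 12 → 1
12 → none → 0
16 → none → 0
26 → 23 → 1
23 → none → 0
28 → none → 0
Sum: 1 + 0 + 1 + 0 + 0 + 1 + 0 + 0 = 3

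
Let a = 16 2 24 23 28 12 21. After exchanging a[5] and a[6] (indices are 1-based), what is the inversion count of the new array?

8 inversions

Positions 5 and 6 hold 28 and 12; after swapping, the array is [16, 2, 24, 23, 12, 28, 21].
For each element, count later entries that are smaller:
16 → 2, 12 → 2
2 → none → 0
24 → 23, 12, 21 → 3
23 → 12, 21 → 2
12 → none → 0
28 → 21 → 1
21 → none → 0
Sum: 2 + 0 + 3 + 2 + 0 + 1 + 0 = 8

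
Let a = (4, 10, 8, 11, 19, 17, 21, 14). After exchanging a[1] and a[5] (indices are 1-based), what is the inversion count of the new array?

12

Positions 1 and 5 hold 4 and 19; after swapping, the array is [19, 10, 8, 11, 4, 17, 21, 14].
For each element, count later entries that are smaller:
19 → 10, 8, 11, 4, 17, 14 → 6
10 → 8, 4 → 2
8 → 4 → 1
11 → 4 → 1
4 → none → 0
17 → 14 → 1
21 → 14 → 1
14 → none → 0
Sum: 6 + 2 + 1 + 1 + 0 + 1 + 1 + 0 = 12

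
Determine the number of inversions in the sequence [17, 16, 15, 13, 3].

Inversion pairs (indices are 1-based):
(1,2): 17 > 16
(1,3): 17 > 15
(1,4): 17 > 13
(1,5): 17 > 3
(2,3): 16 > 15
(2,4): 16 > 13
(2,5): 16 > 3
(3,4): 15 > 13
(3,5): 15 > 3
(4,5): 13 > 3
That's 10 pairs.

10 out-of-order pairs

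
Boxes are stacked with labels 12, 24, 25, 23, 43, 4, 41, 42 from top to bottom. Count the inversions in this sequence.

Count, for each position, how many later elements it exceeds:
12: 1
24: 2
25: 2
23: 1
43: 3
4: 0
41: 0
42: 0
Sum: 1 + 2 + 2 + 1 + 3 + 0 + 0 + 0 = 9

Inversions: 9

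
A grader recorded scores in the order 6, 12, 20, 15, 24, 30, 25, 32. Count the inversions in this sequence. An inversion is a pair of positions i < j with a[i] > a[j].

Element-by-element contributions:
6 → none → 0
12 → none → 0
20 → 15 → 1
15 → none → 0
24 → none → 0
30 → 25 → 1
25 → none → 0
32 → none → 0
Sum: 0 + 0 + 1 + 0 + 0 + 1 + 0 + 0 = 2

2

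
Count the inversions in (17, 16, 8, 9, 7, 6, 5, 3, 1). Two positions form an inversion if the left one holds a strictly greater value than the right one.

There are 35 out-of-order pairs.

Sweep left to right; for each value list the smaller values that follow it:
17: 8
16: 7
8: 5
9: 5
7: 4
6: 3
5: 2
3: 1
1: 0
Sum: 8 + 7 + 5 + 5 + 4 + 3 + 2 + 1 + 0 = 35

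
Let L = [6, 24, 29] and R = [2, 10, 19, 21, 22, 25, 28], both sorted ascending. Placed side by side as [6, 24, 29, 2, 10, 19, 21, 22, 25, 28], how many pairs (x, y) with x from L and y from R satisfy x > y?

Count, for every r in R, how many entries of L exceed r:
r = 2: 6, 24, 29 → 3
r = 10: 24, 29 → 2
r = 19: 24, 29 → 2
r = 21: 24, 29 → 2
r = 22: 24, 29 → 2
r = 25: 29 → 1
r = 28: 29 → 1
Cross-inversions: 3 + 2 + 2 + 2 + 2 + 1 + 1 = 13

13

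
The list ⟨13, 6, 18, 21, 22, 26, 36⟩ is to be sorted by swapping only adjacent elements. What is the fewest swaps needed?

Each adjacent swap fixes exactly one inversion, so the minimum swap count equals the number of inversions.
Count inversions — for each element, later elements that are smaller:
13: 6 → 1
6: none → 0
18: none → 0
21: none → 0
22: none → 0
26: none → 0
36: none → 0
Total inversions: 1 + 0 + 0 + 0 + 0 + 0 + 0 = 1

1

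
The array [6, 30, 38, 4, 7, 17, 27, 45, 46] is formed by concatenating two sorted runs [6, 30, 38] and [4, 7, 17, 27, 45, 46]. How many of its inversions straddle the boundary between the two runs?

For each element r of the right run, count left-run elements greater than r:
r = 4: 6, 30, 38 → 3
r = 7: 30, 38 → 2
r = 17: 30, 38 → 2
r = 27: 30, 38 → 2
r = 45: none → 0
r = 46: none → 0
Cross-inversions: 3 + 2 + 2 + 2 + 0 + 0 = 9

9 split inversions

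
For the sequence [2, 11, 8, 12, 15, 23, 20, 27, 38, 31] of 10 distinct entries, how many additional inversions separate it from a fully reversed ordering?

Maximum inversions for 10 distinct elements is C(10, 2) = 10·9/2 = 45.
Current inversions — for each element, count later smaller elements:
2: 0
11: 1
8: 0
12: 0
15: 0
23: 1
20: 0
27: 0
38: 1
31: 0
Current total: 0 + 1 + 0 + 0 + 0 + 1 + 0 + 0 + 1 + 0 = 3
Shortfall: 45 − 3 = 42

42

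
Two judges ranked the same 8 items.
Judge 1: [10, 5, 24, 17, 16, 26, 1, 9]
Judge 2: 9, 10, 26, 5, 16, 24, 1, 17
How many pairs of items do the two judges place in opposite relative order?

Assign each item its position (1..8) in the first ordering, then rewrite the second ordering as that position sequence:
positions: 10→1, 5→2, 24→3, 17→4, 16→5, 26→6, 1→7, 9→8
second ordering as positions: [8, 1, 6, 2, 5, 3, 7, 4]
Discordant pairs = inversions in this position sequence.
8: 1, 6, 2, 5, 3, 7, 4 → 7
1: 0
6: 2, 5, 3, 4 → 4
2: 0
5: 3, 4 → 2
3: 0
7: 4 → 1
4: 0
Total: 7 + 0 + 4 + 0 + 2 + 0 + 1 + 0 = 14

14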